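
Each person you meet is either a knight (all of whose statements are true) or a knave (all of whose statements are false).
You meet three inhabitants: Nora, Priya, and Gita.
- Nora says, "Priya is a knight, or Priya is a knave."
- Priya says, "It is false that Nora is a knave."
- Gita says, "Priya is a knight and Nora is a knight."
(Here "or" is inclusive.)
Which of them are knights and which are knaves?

Knights: Nora, Priya, and Gita. Knaves: none.

Since Nora is a knight, "Priya is a knight, or Priya is a knave" needs to be True, which holds.
Priya is a knight, and the claim "it is false that Nora is a knave" is indeed True.
Gita is a knight, and the claim "Priya is a knight and Nora is a knight" is indeed True.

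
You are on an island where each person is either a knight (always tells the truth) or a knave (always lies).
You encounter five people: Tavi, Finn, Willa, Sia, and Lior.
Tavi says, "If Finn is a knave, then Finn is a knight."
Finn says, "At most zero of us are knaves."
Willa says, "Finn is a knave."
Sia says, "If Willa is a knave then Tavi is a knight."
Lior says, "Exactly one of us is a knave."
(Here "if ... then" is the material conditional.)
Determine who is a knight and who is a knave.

Tavi is a knave, Finn is a knave, Willa is a knight, Sia is a knight, and Lior is a knave.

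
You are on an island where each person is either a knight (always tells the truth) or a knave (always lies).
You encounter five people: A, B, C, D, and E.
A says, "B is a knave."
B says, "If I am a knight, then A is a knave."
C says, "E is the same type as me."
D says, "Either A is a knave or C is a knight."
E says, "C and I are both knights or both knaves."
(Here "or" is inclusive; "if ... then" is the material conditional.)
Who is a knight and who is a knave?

Knights: B, C, D, and E. Knaves: A.

Since A is a knave, "B is a knave" needs to be False, which holds.
B is a knight; "if I am a knight, then A is a knave" is true, as required.
C (knight): "E is the same type as me" — true. ✓
D is a knight, and the claim "either A is a knave or C is a knight" is indeed true.
E (knight): "C and I are both knights or both knaves" — true. ✓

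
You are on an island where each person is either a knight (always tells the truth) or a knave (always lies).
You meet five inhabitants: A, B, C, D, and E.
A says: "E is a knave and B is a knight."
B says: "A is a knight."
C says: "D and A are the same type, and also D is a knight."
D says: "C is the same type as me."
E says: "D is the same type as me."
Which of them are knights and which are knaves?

A is a knight, B is a knight, C is a knight, D is a knight, and E is a knave.

Suppose A is a knave. Then A's statement "E is a knave and B is a knight" would have to be false. Checking the 16 ways to assign the others, none is consistent with every speaker.
(For instance, with B=knight, C=knight, D=knight, E=knave, A's claim "E is a knave and B is a knight" comes out true where it would need to be false.)
So A must be a knight, making "E is a knave and B is a knight" true. Taking A=knight, B=knight, C=knight, D=knight, E=knave, each remaining statement checks out:
  B (knight): "A is a knight" — true. ✓
  C (knight): "D and A are the same type, and also D is a knight" — true. ✓
  D (knight): "C is the same type as me" — true. ✓
  E (knave): "D is the same type as me" — false. ✓
This is the unique consistent assignment.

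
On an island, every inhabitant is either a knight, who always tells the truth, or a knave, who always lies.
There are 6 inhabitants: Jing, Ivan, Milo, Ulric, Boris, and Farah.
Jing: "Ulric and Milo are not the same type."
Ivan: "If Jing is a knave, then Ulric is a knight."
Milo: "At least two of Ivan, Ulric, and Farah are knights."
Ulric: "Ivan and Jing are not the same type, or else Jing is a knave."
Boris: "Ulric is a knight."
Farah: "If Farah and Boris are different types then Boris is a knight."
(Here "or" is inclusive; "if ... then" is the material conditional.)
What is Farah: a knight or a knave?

Farah is a knight.

Consistent assignments: {Jing=knave, Ivan=knight, Milo=knight, Ulric=knight, Boris=knight, Farah=knight}
In every consistent assignment, Farah is a knight.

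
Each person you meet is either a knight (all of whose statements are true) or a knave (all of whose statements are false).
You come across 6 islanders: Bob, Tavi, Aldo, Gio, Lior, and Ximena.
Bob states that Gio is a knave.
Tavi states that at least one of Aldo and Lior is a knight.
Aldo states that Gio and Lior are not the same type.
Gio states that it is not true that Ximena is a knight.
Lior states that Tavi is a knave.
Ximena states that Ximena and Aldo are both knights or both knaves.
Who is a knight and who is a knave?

As a knave, Bob's statement "Gio is a knave" should be false; it is.
Tavi is a knight; "at least one of Aldo and Lior is a knight" is True, as required.
Aldo is a knight, and the claim "Gio and Lior are not the same type" is indeed True.
As a knight, Gio's statement "it is not true that Ximena is a knight" should be True; it is.
As a knave, Lior's statement "Tavi is a knave" should be false; it is.
Ximena (knave): "Ximena and Aldo are both knights or both knaves" — false. ✓

Bob is a knave, Tavi is a knight, Aldo is a knight, Gio is a knight, Lior is a knave, and Ximena is a knave.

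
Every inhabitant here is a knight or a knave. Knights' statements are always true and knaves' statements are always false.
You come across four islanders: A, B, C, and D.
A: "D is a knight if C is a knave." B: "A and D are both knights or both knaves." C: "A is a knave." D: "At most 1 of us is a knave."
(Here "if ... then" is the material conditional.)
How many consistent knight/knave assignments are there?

1

Consistent assignments:
  A=knight, B=knight, C=knave, D=knight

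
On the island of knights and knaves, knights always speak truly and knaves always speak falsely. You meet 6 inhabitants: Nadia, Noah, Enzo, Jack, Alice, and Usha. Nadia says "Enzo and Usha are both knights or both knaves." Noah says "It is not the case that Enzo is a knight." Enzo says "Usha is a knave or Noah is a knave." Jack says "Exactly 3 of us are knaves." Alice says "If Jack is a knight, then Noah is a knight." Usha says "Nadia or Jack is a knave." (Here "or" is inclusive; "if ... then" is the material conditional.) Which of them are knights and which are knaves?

Nadia is a knight, Noah is a knave, Enzo is a knight, Jack is a knave, Alice is a knight, and Usha is a knight.

Nadia (knight): "Enzo and Usha are both knights or both knaves" — true. ✓
Noah is a knave, so "it is not the case that Enzo is a knight" must be false — and it is.
Enzo (knight): "Usha is a knave or Noah is a knave" — true. ✓
As a knave, Jack's statement "exactly 3 of us are knaves" should be false; it is.
As a knight, Alice's statement "if Jack is a knight, then Noah is a knight" should be true; it is.
Usha is a knight; "Nadia or Jack is a knave" is true, as required.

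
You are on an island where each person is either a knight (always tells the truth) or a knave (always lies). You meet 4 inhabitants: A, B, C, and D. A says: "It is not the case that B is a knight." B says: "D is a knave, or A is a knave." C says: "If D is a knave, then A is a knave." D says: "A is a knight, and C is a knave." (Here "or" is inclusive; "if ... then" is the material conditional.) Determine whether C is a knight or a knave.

C is a knight.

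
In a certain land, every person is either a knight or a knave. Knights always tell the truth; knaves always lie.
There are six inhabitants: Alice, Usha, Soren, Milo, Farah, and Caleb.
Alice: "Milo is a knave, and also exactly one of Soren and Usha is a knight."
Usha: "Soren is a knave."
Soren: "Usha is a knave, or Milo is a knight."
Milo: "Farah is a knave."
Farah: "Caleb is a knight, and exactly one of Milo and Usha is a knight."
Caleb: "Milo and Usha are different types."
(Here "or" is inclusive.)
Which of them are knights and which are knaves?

Alice is a knight, Usha is a knight, Soren is a knave, Milo is a knave, Farah is a knight, and Caleb is a knight.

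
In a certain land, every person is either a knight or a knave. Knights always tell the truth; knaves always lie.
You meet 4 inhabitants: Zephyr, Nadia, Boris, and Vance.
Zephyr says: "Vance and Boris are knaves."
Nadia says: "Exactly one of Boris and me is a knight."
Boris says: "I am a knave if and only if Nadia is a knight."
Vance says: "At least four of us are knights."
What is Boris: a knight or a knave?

Boris is a knave.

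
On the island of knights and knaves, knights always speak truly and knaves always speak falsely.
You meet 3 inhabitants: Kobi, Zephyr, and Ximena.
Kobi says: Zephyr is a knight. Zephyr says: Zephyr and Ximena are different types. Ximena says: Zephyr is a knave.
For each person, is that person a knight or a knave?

Kobi is a knight, Zephyr is a knight, and Ximena is a knave.

Since Kobi is a knight, "Zephyr is a knight" needs to be True, which holds.
Zephyr is a knight, so "Zephyr and Ximena are different types" must be True — and it is.
Ximena is a knave; "Zephyr is a knave" is false, as required.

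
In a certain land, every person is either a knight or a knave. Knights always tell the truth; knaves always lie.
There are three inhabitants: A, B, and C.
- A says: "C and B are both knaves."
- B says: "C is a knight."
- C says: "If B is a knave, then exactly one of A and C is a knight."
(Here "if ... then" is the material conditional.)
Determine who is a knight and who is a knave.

A (knave): "C and B are both knaves" — false. ✓
B is a knight, and the claim "C is a knight" is indeed true.
Since C is a knight, "if B is a knave, then exactly one of A and C is a knight" needs to be true, which holds.

A is a knave, B is a knight, and C is a knight.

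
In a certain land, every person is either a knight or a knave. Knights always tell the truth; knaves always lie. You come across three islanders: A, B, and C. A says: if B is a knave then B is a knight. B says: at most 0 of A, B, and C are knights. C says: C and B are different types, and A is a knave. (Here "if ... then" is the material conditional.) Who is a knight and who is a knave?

A is a knave, B is a knave, and C is a knight.

A is a knave; "if B is a knave then B is a knight" is False, as required.
B (knave): "at most 0 of A, B, and C are knights" — False. ✓
C is a knight, and the claim "C and B are different types, and A is a knave" is indeed true.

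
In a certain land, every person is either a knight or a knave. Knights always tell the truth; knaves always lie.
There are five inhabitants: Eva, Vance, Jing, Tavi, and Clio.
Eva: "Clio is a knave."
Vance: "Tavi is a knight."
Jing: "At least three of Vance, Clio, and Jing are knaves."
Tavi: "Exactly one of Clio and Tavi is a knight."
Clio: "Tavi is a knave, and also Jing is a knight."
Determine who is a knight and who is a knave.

Eva is a knight, Vance is a knight, Jing is a knave, Tavi is a knight, and Clio is a knave.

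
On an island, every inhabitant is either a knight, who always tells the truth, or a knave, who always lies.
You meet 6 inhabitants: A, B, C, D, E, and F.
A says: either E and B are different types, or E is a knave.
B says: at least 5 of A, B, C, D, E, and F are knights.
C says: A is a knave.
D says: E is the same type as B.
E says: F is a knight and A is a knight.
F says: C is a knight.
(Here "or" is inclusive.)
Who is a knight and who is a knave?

Knights: A and D. Knaves: B, C, E, and F.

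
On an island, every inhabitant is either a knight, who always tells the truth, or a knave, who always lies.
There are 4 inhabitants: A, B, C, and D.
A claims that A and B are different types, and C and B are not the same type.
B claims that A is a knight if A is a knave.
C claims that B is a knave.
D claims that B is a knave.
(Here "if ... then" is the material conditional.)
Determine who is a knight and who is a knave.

Knights: C and D. Knaves: A and B.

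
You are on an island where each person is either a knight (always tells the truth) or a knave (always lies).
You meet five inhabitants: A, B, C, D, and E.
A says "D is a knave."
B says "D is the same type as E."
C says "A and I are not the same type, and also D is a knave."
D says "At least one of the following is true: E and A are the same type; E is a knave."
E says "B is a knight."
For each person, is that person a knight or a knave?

Suppose A is a knight. Then A's statement "D is a knave" would have to be true. Checking the 16 ways to assign the others, none is consistent with every speaker.
(For instance, with B=knave, C=knave, D=knight, E=knave, A's claim "D is a knave" comes out false where it would need to be true.)
So A must be a knave, making "D is a knave" false. Taking A=knave, B=knave, C=knave, D=knight, E=knave, each remaining statement checks out:
  B (knave): "D is the same type as E" — false. ✓
  C (knave): "A and I are not the same type, and also D is a knave" — false. ✓
  D (knight): "at least one of the following is true: E and A are the same type; E is a knave" — true. ✓
  E (knave): "B is a knight" — false. ✓
This is the unique consistent assignment.

Knights: D. Knaves: A, B, C, and E.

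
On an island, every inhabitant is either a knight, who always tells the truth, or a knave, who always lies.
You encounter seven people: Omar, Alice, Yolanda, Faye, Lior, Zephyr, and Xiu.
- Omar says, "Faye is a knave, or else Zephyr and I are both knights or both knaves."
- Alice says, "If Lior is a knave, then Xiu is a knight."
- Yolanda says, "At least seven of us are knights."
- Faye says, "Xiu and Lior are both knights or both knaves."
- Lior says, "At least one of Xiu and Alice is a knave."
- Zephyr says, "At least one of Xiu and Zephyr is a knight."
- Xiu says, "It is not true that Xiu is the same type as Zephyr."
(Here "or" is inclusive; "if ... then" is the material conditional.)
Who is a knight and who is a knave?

Omar is a knight, so "Faye is a knave, or else Zephyr and I are both knights or both knaves" must be true — and it is.
Alice (knight): "if Lior is a knave, then Xiu is a knight" — true. ✓
Since Yolanda is a knave, "at least seven of us are knights" needs to be false, which holds.
Faye is a knave, so "Xiu and Lior are both knights or both knaves" must be false — and it is.
Lior is a knight, and the claim "at least one of Xiu and Alice is a knave" is indeed true.
As a knave, Zephyr's statement "at least one of Xiu and Zephyr is a knight" should be false; it is.
Xiu is a knave, and the claim "it is not true that Xiu is the same type as Zephyr" is indeed false.

Omar is a knight, Alice is a knight, Yolanda is a knave, Faye is a knave, Lior is a knight, Zephyr is a knave, and Xiu is a knave.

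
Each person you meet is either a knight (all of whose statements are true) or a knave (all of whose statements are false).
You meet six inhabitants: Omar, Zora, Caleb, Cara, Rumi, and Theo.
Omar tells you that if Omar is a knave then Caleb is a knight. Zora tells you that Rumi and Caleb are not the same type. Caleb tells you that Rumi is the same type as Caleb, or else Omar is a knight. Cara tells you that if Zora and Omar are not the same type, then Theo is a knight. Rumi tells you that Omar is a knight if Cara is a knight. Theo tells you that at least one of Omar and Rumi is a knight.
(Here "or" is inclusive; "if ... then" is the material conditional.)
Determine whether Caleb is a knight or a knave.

Caleb is a knight.

Consistent assignments: {Omar=knight, Zora=knave, Caleb=knight, Cara=knight, Rumi=knight, Theo=knight}
In every consistent assignment, Caleb is a knight.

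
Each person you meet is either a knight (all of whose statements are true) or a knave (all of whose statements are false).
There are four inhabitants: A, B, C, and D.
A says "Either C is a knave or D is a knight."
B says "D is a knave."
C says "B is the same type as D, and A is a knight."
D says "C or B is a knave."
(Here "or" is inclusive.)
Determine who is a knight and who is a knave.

Knights: A and D. Knaves: B and C.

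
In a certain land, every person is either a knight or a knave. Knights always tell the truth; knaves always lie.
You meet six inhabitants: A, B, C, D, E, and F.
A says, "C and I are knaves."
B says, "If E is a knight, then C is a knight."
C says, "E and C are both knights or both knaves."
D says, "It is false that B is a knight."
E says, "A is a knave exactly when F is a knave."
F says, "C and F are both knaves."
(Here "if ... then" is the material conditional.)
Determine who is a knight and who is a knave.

A is a knave, and the claim "C and I are knaves" is indeed False.
B is a knight, so "if E is a knight, then C is a knight" must be True — and it is.
As a knight, C's statement "E and C are both knights or both knaves" should be True; it is.
D is a knave, and the claim "it is false that B is a knight" is indeed False.
Since E is a knight, "A is a knave exactly when F is a knave" needs to be True, which holds.
F is a knave, so "C and F are both knaves" must be False — and it is.

A is a knave, B is a knight, C is a knight, D is a knave, E is a knight, and F is a knave.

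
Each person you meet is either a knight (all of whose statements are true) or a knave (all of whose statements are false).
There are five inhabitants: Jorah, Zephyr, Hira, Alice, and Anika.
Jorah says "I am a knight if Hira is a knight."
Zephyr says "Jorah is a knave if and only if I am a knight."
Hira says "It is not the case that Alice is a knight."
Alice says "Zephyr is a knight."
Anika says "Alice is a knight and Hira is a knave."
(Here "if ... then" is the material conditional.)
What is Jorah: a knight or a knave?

Jorah is a knave.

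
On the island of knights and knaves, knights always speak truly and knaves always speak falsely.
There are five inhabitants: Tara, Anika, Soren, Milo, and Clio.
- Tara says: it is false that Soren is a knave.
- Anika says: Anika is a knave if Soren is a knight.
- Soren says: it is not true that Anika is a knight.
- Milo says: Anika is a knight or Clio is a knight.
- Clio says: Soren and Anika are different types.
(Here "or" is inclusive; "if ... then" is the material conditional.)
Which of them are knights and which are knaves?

Knights: Anika, Milo, and Clio. Knaves: Tara and Soren.

Suppose Tara is a knight. Then Tara's statement "it is false that Soren is a knave" would have to be true. Checking the 16 ways to assign the others, none is consistent with every speaker.
(For instance, with Anika=knight, Soren=knave, Milo=knight, Clio=knight, Tara's claim "it is false that Soren is a knave" comes out false where it would need to be true.)
So Tara must be a knave, making "it is false that Soren is a knave" false. Taking Tara=knave, Anika=knight, Soren=knave, Milo=knight, Clio=knight, each remaining statement checks out:
  Anika (knight): "Anika is a knave if Soren is a knight" — true. ✓
  Soren (knave): "it is not true that Anika is a knight" — false. ✓
  Milo (knight): "Anika is a knight or Clio is a knight" — true. ✓
  Clio (knight): "Soren and Anika are different types" — true. ✓
This is the unique consistent assignment.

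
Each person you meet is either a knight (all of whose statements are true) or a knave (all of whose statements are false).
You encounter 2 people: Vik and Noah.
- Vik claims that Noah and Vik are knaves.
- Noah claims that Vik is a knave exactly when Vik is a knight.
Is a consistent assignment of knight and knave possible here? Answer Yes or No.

Checking all 4 assignments, each has at least one speaker whose statement's truth value contradicts their type.

No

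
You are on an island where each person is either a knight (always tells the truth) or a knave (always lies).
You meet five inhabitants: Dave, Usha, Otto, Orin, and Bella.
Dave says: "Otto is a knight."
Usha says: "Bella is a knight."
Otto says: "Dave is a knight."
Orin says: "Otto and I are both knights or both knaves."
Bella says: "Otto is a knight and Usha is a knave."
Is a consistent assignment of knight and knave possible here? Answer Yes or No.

No

Checking all 32 assignments, each has at least one speaker whose statement's truth value contradicts their type.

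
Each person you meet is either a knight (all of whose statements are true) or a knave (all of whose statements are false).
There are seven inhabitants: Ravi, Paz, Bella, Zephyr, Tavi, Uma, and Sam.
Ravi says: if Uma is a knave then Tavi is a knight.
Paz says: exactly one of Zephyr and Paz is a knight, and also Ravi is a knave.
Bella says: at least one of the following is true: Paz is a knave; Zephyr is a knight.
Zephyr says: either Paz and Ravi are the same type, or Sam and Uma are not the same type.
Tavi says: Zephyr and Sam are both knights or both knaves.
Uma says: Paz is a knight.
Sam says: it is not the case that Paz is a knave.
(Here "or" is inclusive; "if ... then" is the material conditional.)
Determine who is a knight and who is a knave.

Ravi is a knight, Paz is a knave, Bella is a knight, Zephyr is a knave, Tavi is a knight, Uma is a knave, and Sam is a knave.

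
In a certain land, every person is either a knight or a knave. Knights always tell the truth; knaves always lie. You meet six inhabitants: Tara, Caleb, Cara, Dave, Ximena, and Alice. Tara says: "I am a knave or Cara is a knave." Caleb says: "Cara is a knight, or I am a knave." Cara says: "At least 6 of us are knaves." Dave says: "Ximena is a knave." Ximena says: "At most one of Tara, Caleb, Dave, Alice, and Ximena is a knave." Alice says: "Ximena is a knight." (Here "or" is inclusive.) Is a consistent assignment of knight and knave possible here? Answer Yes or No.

No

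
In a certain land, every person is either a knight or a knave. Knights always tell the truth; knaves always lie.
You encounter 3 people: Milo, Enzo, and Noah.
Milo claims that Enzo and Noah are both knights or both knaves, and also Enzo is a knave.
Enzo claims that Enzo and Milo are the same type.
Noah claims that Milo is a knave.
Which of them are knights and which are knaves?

Milo is a knight, Enzo is a knave, and Noah is a knave.

As a knight, Milo's statement "Enzo and Noah are both knights or both knaves, and also Enzo is a knave" should be true; it is.
Enzo is a knave, and the claim "Enzo and Milo are the same type" is indeed false.
Since Noah is a knave, "Milo is a knave" needs to be false, which holds.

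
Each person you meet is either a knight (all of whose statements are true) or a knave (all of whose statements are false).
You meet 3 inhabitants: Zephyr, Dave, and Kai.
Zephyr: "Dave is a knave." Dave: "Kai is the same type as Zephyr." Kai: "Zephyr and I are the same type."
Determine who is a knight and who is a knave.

Zephyr (knight): "Dave is a knave" — True. ✓
Dave (knave): "Kai is the same type as Zephyr" — false. ✓
Kai is a knave; "Zephyr and I are the same type" is false, as required.

Zephyr is a knight, Dave is a knave, and Kai is a knave.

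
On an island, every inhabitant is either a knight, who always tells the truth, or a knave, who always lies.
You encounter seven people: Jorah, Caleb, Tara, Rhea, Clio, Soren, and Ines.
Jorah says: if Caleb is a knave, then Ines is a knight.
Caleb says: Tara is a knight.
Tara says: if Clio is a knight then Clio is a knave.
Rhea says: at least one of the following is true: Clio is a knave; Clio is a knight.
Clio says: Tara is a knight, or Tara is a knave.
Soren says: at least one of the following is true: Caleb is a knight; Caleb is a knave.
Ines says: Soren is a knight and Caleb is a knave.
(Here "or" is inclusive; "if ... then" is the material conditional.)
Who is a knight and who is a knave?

As a knight, Jorah's statement "if Caleb is a knave, then Ines is a knight" should be True; it is.
As a knave, Caleb's statement "Tara is a knight" should be False; it is.
Tara is a knave; "if Clio is a knight then Clio is a knave" is False, as required.
As a knight, Rhea's statement "at least one of the following is true: Clio is a knave; Clio is a knight" should be True; it is.
Clio is a knight, so "Tara is a knight, or Tara is a knave" must be True — and it is.
As a knight, Soren's statement "at least one of the following is true: Caleb is a knight; Caleb is a knave" should be True; it is.
Since Ines is a knight, "Soren is a knight and Caleb is a knave" needs to be True, which holds.

Jorah is a knight, Caleb is a knave, Tara is a knave, Rhea is a knight, Clio is a knight, Soren is a knight, and Ines is a knight.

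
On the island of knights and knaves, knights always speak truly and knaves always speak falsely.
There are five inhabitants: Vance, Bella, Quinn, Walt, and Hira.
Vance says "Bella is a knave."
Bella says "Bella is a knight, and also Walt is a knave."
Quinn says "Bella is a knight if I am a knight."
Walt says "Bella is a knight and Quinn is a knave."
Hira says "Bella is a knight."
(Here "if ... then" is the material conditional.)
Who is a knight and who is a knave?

Vance is a knave, Bella is a knight, Quinn is a knight, Walt is a knave, and Hira is a knight.

Suppose Vance is a knight. Then Vance's statement "Bella is a knave" would have to be true. Checking the 16 ways to assign the others, none is consistent with every speaker.
(For instance, with Bella=knight, Quinn=knight, Walt=knave, Hira=knight, Vance's claim "Bella is a knave" comes out false where it would need to be true.)
So Vance must be a knave, making "Bella is a knave" false. Taking Vance=knave, Bella=knight, Quinn=knight, Walt=knave, Hira=knight, each remaining statement checks out:
  Bella (knight): "Bella is a knight, and also Walt is a knave" — true. ✓
  Quinn (knight): "Bella is a knight if I am a knight" — true. ✓
  Walt (knave): "Bella is a knight and Quinn is a knave" — false. ✓
  Hira (knight): "Bella is a knight" — true. ✓
This is the unique consistent assignment.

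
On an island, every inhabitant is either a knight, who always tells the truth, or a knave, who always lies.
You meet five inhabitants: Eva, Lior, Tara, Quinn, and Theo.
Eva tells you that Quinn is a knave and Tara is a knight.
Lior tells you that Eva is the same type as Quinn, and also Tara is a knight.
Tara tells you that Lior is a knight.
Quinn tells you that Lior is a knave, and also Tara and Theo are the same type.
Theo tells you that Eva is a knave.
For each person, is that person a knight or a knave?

Eva is a knave; "Quinn is a knave and Tara is a knight" is false, as required.
Lior is a knave, so "Eva is the same type as Quinn, and also Tara is a knight" must be false — and it is.
Tara (knave): "Lior is a knight" — false. ✓
Quinn is a knave, so "Lior is a knave, and also Tara and Theo are the same type" must be false — and it is.
Theo is a knight, and the claim "Eva is a knave" is indeed true.

Knights: Theo. Knaves: Eva, Lior, Tara, and Quinn.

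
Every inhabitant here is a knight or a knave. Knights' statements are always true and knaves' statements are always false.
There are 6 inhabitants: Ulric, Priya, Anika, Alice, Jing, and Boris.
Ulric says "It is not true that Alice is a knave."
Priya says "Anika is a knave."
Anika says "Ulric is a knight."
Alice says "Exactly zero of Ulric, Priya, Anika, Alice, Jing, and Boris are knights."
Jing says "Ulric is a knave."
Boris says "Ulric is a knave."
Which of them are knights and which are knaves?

Ulric is a knave, Priya is a knight, Anika is a knave, Alice is a knave, Jing is a knight, and Boris is a knight.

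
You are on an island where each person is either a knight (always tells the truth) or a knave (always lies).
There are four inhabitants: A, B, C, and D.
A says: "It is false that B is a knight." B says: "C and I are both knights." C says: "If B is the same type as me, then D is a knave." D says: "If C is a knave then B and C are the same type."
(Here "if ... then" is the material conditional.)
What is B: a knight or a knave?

B is a knave.

Consistent assignments: {A=knight, B=knave, C=knight, D=knight}; {A=knight, B=knave, C=knave, D=knight}
In every consistent assignment, B is a knave.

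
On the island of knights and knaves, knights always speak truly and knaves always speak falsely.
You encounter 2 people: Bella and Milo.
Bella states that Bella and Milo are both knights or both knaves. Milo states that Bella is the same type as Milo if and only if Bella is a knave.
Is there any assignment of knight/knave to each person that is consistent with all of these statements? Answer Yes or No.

No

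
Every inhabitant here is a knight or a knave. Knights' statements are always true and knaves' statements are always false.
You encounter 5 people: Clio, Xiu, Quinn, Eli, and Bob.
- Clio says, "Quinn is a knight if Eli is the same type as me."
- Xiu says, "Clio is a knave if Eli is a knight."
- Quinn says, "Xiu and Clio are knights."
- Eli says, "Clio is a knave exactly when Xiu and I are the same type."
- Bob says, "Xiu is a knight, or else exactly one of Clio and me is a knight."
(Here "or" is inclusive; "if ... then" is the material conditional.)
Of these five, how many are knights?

2

The unique consistent assignment is Clio=knave, Xiu=knight, Quinn=knave, Eli=knave, Bob=knight.
That has 2 knights.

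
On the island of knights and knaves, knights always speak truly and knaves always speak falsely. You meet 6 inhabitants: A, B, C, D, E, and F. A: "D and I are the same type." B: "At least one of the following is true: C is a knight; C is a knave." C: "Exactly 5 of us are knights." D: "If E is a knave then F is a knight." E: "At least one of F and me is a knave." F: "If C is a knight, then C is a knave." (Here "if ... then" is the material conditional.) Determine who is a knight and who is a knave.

A is a knight, and the claim "D and I are the same type" is indeed true.
B is a knight, and the claim "at least one of the following is true: C is a knight; C is a knave" is indeed true.
As a knight, C's statement "exactly 5 of us are knights" should be true; it is.
D is a knight, and the claim "if E is a knave then F is a knight" is indeed true.
E (knight): "at least one of F and me is a knave" — true. ✓
F is a knave, and the claim "if C is a knight, then C is a knave" is indeed false.

A is a knight, B is a knight, C is a knight, D is a knight, E is a knight, and F is a knave.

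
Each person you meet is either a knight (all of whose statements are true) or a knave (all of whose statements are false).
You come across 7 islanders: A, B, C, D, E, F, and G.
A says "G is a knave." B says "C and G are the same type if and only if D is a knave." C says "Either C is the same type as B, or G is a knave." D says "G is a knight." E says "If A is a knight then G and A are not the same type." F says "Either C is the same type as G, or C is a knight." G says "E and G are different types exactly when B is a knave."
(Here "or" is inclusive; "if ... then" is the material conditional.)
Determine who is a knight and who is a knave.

A is a knave, B is a knight, C is a knave, D is a knight, E is a knight, F is a knave, and G is a knight.

As a knave, A's statement "G is a knave" should be False; it is.
B is a knight, and the claim "C and G are the same type if and only if D is a knave" is indeed true.
Since C is a knave, "either C is the same type as B, or G is a knave" needs to be False, which holds.
D is a knight, so "G is a knight" must be true — and it is.
E is a knight, and the claim "if A is a knight then G and A are not the same type" is indeed true.
F is a knave; "either C is the same type as G, or C is a knight" is False, as required.
G is a knight, so "E and G are different types exactly when B is a knave" must be true — and it is.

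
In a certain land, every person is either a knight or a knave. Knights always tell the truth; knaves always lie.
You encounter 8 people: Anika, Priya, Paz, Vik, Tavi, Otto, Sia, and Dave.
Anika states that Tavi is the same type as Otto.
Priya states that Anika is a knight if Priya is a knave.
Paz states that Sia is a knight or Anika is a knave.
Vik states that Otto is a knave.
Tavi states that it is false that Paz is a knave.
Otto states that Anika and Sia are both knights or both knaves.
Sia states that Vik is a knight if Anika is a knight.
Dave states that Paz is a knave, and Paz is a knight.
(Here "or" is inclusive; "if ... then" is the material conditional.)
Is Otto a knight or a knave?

Otto is a knave.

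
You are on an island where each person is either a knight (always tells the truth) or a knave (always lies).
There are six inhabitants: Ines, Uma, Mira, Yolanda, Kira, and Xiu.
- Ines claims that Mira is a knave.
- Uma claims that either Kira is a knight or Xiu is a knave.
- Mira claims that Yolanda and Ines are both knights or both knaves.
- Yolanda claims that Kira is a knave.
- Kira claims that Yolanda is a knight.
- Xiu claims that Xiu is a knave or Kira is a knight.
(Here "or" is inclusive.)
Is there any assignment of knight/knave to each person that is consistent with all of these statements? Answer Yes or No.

No

Checking all 64 assignments, each has at least one speaker whose statement's truth value contradicts their type.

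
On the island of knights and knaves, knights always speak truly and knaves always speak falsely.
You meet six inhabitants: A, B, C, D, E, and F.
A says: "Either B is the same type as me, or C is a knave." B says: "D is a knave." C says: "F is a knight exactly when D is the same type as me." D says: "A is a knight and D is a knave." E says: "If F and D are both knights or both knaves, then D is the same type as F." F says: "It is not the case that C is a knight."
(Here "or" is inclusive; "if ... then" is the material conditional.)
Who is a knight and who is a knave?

A is a knave, B is a knight, C is a knight, D is a knave, E is a knight, and F is a knave.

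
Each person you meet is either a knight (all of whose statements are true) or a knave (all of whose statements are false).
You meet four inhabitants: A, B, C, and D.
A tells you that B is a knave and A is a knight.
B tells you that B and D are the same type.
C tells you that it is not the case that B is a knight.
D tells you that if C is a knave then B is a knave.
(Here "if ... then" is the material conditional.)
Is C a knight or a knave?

Consistent assignments: {A=knight, B=knave, C=knight, D=knight}; {A=knave, B=knave, C=knight, D=knight}
In every consistent assignment, C is a knight.

C is a knight.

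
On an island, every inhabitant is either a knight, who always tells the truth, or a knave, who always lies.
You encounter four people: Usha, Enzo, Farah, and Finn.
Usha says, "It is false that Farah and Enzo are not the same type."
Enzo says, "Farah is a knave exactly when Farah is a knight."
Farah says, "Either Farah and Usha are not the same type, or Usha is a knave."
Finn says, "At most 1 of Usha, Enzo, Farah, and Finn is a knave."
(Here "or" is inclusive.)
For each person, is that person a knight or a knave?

Usha is a knave, Enzo is a knave, Farah is a knight, and Finn is a knave.

Usha is a knave; "it is false that Farah and Enzo are not the same type" is False, as required.
Enzo is a knave, and the claim "Farah is a knave exactly when Farah is a knight" is indeed False.
Farah is a knight; "either Farah and Usha are not the same type, or Usha is a knave" is true, as required.
Finn is a knave; "at most 1 of Usha, Enzo, Farah, and Finn is a knave" is False, as required.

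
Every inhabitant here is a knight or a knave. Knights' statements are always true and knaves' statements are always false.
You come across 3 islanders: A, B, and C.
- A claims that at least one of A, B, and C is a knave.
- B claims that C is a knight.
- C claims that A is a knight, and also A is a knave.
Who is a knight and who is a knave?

Suppose A is a knave. Then A's statement "at least one of A, B, and C is a knave" would have to be false. Checking the 4 ways to assign the others, none is consistent with every speaker.
(For instance, with B=knave, C=knave, A's claim "at least one of A, B, and C is a knave" comes out true where it would need to be false.)
So A must be a knight, making "at least one of A, B, and C is a knave" true. Taking A=knight, B=knave, C=knave, each remaining statement checks out:
  B (knave): "C is a knight" — false. ✓
  C (knave): "A is a knight, and also A is a knave" — false. ✓
This is the unique consistent assignment.

Knights: A. Knaves: B and C.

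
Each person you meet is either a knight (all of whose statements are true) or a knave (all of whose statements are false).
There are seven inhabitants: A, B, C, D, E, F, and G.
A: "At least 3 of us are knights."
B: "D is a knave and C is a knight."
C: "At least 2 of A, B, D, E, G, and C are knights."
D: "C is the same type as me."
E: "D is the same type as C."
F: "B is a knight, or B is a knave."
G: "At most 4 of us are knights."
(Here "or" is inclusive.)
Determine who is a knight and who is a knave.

Since A is a knight, "at least 3 of us are knights" needs to be True, which holds.
B is a knave, and the claim "D is a knave and C is a knight" is indeed False.
C (knight): "at least 2 of A, B, D, E, G, and C are knights" — True. ✓
D (knight): "C is the same type as me" — True. ✓
Since E is a knight, "D is the same type as C" needs to be True, which holds.
F is a knight; "B is a knight, or B is a knave" is True, as required.
G is a knave; "at most 4 of us are knights" is False, as required.

A is a knight, B is a knave, C is a knight, D is a knight, E is a knight, F is a knight, and G is a knave.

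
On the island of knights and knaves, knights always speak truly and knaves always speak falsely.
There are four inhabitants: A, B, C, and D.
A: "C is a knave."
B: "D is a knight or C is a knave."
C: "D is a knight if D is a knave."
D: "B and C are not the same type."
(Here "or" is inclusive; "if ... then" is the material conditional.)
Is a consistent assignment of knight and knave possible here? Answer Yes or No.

Checking all 16 assignments, each has at least one speaker whose statement's truth value contradicts their type.

No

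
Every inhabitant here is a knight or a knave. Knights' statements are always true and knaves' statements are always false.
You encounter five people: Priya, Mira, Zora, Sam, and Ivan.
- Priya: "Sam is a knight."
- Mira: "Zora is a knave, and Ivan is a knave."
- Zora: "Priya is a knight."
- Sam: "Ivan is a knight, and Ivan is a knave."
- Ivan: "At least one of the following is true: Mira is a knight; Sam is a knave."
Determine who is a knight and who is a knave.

Priya is a knave, so "Sam is a knight" must be False — and it is.
Mira is a knave, so "Zora is a knave, and Ivan is a knave" must be False — and it is.
Since Zora is a knave, "Priya is a knight" needs to be False, which holds.
Sam is a knave, and the claim "Ivan is a knight, and Ivan is a knave" is indeed False.
Ivan (knight): "at least one of the following is true: Mira is a knight; Sam is a knave" — true. ✓

Knights: Ivan. Knaves: Priya, Mira, Zora, and Sam.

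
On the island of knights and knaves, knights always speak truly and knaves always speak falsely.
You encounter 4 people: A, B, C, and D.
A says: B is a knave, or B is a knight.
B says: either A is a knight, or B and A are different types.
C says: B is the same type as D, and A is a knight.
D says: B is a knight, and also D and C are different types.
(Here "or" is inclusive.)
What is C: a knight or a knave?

Consistent assignments: {A=knight, B=knight, C=knave, D=knave}
In every consistent assignment, C is a knave.

C is a knave.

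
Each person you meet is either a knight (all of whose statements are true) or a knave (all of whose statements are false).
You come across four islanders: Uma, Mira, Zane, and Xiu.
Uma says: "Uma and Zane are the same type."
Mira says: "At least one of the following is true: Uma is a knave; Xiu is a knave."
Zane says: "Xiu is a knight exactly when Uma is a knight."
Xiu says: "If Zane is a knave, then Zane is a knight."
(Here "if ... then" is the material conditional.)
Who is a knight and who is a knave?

Uma is a knight, Mira is a knave, Zane is a knight, and Xiu is a knight.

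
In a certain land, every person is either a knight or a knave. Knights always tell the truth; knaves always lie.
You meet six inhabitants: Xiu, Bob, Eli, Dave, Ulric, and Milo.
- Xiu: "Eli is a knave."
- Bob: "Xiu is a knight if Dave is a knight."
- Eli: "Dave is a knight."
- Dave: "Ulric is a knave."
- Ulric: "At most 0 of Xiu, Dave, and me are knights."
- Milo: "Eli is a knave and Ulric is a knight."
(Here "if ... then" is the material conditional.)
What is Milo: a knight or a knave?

Milo is a knave.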